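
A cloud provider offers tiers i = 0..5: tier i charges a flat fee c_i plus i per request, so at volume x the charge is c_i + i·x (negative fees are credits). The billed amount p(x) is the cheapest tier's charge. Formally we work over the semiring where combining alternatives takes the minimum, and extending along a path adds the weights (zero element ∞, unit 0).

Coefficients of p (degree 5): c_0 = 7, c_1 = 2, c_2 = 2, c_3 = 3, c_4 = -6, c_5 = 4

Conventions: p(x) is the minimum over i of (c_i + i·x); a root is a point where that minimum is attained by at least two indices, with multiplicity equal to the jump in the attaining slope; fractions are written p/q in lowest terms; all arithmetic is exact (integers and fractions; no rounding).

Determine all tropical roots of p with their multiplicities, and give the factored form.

hull edge (i=0, c=7) to (i=1, c=2): slope -5, span 1
hull edge (i=1, c=2) to (i=4, c=-6): slope -8/3, span 3
hull edge (i=4, c=-6) to (i=5, c=4): slope 10, span 1
Factored form: p(x) = 4 ⊗ (x ⊕ (-10)) ⊗ (x ⊕ 8/3) ⊗ (x ⊕ 8/3) ⊗ (x ⊕ 8/3) ⊗ (x ⊕ 5)
Answer: roots = -10 (mult 1), 8/3 (mult 3), 5 (mult 1)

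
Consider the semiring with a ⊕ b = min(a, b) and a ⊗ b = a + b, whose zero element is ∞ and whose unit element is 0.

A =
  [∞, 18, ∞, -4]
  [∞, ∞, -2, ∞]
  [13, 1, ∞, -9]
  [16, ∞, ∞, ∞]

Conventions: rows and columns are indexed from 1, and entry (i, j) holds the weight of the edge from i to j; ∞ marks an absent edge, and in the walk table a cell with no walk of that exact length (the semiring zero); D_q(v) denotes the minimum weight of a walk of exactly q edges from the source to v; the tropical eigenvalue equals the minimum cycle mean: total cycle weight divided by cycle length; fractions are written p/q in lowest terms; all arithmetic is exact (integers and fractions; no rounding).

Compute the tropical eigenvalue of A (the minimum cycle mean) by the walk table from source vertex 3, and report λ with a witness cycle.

q=0: [∞, ∞, 0, ∞]
q=1: [13, 1, ∞, -9]
q=2: [7, 31, -1, 9]
q=3: [12, 0, 29, -10]
q=4: [6, 30, -2, 8]
Optimal cycle mean attained by: cycle 2->3->2, total (-2) + 1, length 2.
Answer: λ = -1/2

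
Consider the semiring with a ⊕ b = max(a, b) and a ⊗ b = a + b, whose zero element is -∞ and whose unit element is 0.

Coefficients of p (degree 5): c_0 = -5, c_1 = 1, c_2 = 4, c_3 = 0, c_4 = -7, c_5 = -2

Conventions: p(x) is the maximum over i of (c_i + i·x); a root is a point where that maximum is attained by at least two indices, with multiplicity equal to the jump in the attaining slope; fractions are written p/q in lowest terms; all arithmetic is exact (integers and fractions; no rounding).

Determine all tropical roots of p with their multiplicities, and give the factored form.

hull edge (i=0, c=-5) to (i=1, c=1): slope 6, span 1
hull edge (i=1, c=1) to (i=2, c=4): slope 3, span 1
hull edge (i=2, c=4) to (i=5, c=-2): slope -2, span 3
Factored form: p(x) = -2 ⊗ (x ⊕ (-6)) ⊗ (x ⊕ (-3)) ⊗ (x ⊕ 2) ⊗ (x ⊕ 2) ⊗ (x ⊕ 2)
Answer: roots = -6 (mult 1), -3 (mult 1), 2 (mult 3)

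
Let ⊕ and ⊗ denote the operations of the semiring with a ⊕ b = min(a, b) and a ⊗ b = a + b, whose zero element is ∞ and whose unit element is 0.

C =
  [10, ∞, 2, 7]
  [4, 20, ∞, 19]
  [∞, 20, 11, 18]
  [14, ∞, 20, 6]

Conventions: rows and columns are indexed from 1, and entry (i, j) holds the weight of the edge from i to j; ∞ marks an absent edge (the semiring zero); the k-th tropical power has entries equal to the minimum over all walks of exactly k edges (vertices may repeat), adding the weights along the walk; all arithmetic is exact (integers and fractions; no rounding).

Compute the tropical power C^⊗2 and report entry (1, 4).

C^⊗2:
  [20, 22, 12, 13]
  [14, 40, 6, 11]
  [24, 31, 22, 24]
  [20, 40, 16, 12]
Key observation: the optimum is the walk 1->4->4, with weight 7 + 6 = 13.
Optimal value attained by: walk 1->4->4.
Answer: (C^⊗2)[1][4] = 13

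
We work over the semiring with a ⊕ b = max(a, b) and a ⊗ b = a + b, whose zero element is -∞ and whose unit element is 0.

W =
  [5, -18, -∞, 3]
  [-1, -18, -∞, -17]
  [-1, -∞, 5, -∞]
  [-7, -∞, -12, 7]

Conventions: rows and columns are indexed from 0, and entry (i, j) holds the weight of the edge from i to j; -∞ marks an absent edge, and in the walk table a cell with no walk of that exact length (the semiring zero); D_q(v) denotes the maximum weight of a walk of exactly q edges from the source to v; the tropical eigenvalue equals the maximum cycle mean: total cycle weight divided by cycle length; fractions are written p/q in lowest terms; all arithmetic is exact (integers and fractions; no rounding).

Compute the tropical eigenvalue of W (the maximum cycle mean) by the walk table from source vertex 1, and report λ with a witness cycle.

q=0: [-∞, 0, -∞, -∞]
q=1: [-1, -18, -∞, -17]
q=2: [4, -19, -29, 2]
q=3: [9, -14, -10, 9]
q=4: [14, -9, -3, 16]
Optimal cycle mean attained by: cycle 3->3, total 7, length 1.
Answer: λ = 7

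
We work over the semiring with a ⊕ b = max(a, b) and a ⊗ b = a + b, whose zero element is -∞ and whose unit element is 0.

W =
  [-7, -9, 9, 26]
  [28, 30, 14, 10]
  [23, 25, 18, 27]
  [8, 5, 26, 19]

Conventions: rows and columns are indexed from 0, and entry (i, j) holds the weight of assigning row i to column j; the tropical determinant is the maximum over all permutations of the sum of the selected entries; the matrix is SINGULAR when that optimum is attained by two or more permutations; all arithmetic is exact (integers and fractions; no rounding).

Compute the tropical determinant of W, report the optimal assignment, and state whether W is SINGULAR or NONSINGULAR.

σ = (0, 1, 2, 3): (-7) + 30 + 18 + 19 = 60
σ = (0, 1, 3, 2): (-7) + 30 + 27 + 26 = 76
σ = (0, 2, 1, 3): (-7) + 14 + 25 + 19 = 51
σ = (0, 2, 3, 1): (-7) + 14 + 27 + 5 = 39
σ = (0, 3, 1, 2): (-7) + 10 + 25 + 26 = 54
σ = (0, 3, 2, 1): (-7) + 10 + 18 + 5 = 26
σ = (1, 0, 2, 3): (-9) + 28 + 18 + 19 = 56
σ = (1, 0, 3, 2): (-9) + 28 + 27 + 26 = 72
σ = (1, 2, 0, 3): (-9) + 14 + 23 + 19 = 47
σ = (1, 2, 3, 0): (-9) + 14 + 27 + 8 = 40
σ = (1, 3, 0, 2): (-9) + 10 + 23 + 26 = 50
σ = (1, 3, 2, 0): (-9) + 10 + 18 + 8 = 27
σ = (2, 0, 1, 3): 9 + 28 + 25 + 19 = 81
σ = (2, 0, 3, 1): 9 + 28 + 27 + 5 = 69
σ = (2, 1, 0, 3): 9 + 30 + 23 + 19 = 81
σ = (2, 1, 3, 0): 9 + 30 + 27 + 8 = 74
σ = (2, 3, 0, 1): 9 + 10 + 23 + 5 = 47
σ = (2, 3, 1, 0): 9 + 10 + 25 + 8 = 52
σ = (3, 0, 1, 2): 26 + 28 + 25 + 26 = 105
σ = (3, 0, 2, 1): 26 + 28 + 18 + 5 = 77
σ = (3, 1, 0, 2): 26 + 30 + 23 + 26 = 105
σ = (3, 1, 2, 0): 26 + 30 + 18 + 8 = 82
σ = (3, 2, 0, 1): 26 + 14 + 23 + 5 = 68
σ = (3, 2, 1, 0): 26 + 14 + 25 + 8 = 73
Optimal value attained by: σ = (3, 0, 1, 2).
Answer: det⊕(W) = 105; verdict: SINGULAR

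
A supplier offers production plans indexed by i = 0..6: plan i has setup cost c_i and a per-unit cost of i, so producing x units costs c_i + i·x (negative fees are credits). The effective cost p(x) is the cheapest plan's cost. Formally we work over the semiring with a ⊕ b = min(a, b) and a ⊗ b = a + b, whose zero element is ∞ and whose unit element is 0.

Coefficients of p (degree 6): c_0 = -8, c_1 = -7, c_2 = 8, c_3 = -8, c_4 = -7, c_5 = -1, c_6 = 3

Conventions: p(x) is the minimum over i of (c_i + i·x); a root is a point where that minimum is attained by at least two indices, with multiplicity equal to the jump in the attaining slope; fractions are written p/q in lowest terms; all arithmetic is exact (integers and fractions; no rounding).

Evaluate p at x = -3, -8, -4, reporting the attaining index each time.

p(-3) = min(-8+0·(-3)=-8, -7+1·(-3)=-10, 8+2·(-3)=2, -8+3·(-3)=-17, -7+4·(-3)=-19, -1+5·(-3)=-16, 3+6·(-3)=-15) = -19 (attained by i=4)
p(-8) = min(-8+0·(-8)=-8, -7+1·(-8)=-15, 8+2·(-8)=-8, -8+3·(-8)=-32, -7+4·(-8)=-39, -1+5·(-8)=-41, 3+6·(-8)=-45) = -45 (attained by i=6)
p(-4) = min(-8+0·(-4)=-8, -7+1·(-4)=-11, 8+2·(-4)=0, -8+3·(-4)=-20, -7+4·(-4)=-23, -1+5·(-4)=-21, 3+6·(-4)=-21) = -23 (attained by i=4)
Answer: p(-3) = -19; p(-8) = -45; p(-4) = -23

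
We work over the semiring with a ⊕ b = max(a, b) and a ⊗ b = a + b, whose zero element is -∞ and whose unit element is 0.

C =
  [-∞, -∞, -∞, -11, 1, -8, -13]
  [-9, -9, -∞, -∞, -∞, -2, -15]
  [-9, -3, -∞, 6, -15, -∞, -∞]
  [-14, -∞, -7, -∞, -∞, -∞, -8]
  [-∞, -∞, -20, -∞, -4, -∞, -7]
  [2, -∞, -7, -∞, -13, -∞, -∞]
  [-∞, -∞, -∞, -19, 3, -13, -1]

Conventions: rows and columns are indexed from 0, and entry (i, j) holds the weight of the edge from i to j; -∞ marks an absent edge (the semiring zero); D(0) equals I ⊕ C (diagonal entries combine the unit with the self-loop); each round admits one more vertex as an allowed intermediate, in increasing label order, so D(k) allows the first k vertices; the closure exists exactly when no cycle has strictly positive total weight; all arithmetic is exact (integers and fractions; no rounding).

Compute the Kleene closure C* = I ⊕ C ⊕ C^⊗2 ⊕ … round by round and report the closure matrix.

D(0):
  [0, -∞, -∞, -11, 1, -8, -13]
  [-9, 0, -∞, -∞, -∞, -2, -15]
  [-9, -3, 0, 6, -15, -∞, -∞]
  [-14, -∞, -7, 0, -∞, -∞, -8]
  [-∞, -∞, -20, -∞, 0, -∞, -7]
  [2, -∞, -7, -∞, -13, 0, -∞]
  [-∞, -∞, -∞, -19, 3, -13, 0]
D(1):
  [0, -∞, -∞, -11, 1, -8, -13]
  [-9, 0, -∞, -20, -8, -2, -15]
  [-9, -3, 0, 6, -8, -17, -22]
  [-14, -∞, -7, 0, -13, -22, -8]
  [-∞, -∞, -20, -∞, 0, -∞, -7]
  [2, -∞, -7, -9, 3, 0, -11]
  [-∞, -∞, -∞, -19, 3, -13, 0]
D(2):
  [0, -∞, -∞, -11, 1, -8, -13]
  [-9, 0, -∞, -20, -8, -2, -15]
  [-9, -3, 0, 6, -8, -5, -18]
  [-14, -∞, -7, 0, -13, -22, -8]
  [-∞, -∞, -20, -∞, 0, -∞, -7]
  [2, -∞, -7, -9, 3, 0, -11]
  [-∞, -∞, -∞, -19, 3, -13, 0]
D(3):
  [0, -∞, -∞, -11, 1, -8, -13]
  [-9, 0, -∞, -20, -8, -2, -15]
  [-9, -3, 0, 6, -8, -5, -18]
  [-14, -10, -7, 0, -13, -12, -8]
  [-29, -23, -20, -14, 0, -25, -7]
  [2, -10, -7, -1, 3, 0, -11]
  [-∞, -∞, -∞, -19, 3, -13, 0]
D(4):
  [0, -21, -18, -11, 1, -8, -13]
  [-9, 0, -27, -20, -8, -2, -15]
  [-8, -3, 0, 6, -7, -5, -2]
  [-14, -10, -7, 0, -13, -12, -8]
  [-28, -23, -20, -14, 0, -25, -7]
  [2, -10, -7, -1, 3, 0, -9]
  [-33, -29, -26, -19, 3, -13, 0]
D(5):
  [0, -21, -18, -11, 1, -8, -6]
  [-9, 0, -27, -20, -8, -2, -15]
  [-8, -3, 0, 6, -7, -5, -2]
  [-14, -10, -7, 0, -13, -12, -8]
  [-28, -23, -20, -14, 0, -25, -7]
  [2, -10, -7, -1, 3, 0, -4]
  [-25, -20, -17, -11, 3, -13, 0]
D(6):
  [0, -18, -15, -9, 1, -8, -6]
  [0, 0, -9, -3, 1, -2, -6]
  [-3, -3, 0, 6, -2, -5, -2]
  [-10, -10, -7, 0, -9, -12, -8]
  [-23, -23, -20, -14, 0, -25, -7]
  [2, -10, -7, -1, 3, 0, -4]
  [-11, -20, -17, -11, 3, -13, 0]
D(7):
  [0, -18, -15, -9, 1, -8, -6]
  [0, 0, -9, -3, 1, -2, -6]
  [-3, -3, 0, 6, 1, -5, -2]
  [-10, -10, -7, 0, -5, -12, -8]
  [-18, -23, -20, -14, 0, -20, -7]
  [2, -10, -7, -1, 3, 0, -4]
  [-11, -20, -17, -11, 3, -13, 0]
Answer: C* = [[0, -18, -15, -9, 1, -8, -6], [0, 0, -9, -3, 1, -2, -6], [-3, -3, 0, 6, 1, -5, -2], [-10, -10, -7, 0, -5, -12, -8], [-18, -23, -20, -14, 0, -20, -7], [2, -10, -7, -1, 3, 0, -4], [-11, -20, -17, -11, 3, -13, 0]]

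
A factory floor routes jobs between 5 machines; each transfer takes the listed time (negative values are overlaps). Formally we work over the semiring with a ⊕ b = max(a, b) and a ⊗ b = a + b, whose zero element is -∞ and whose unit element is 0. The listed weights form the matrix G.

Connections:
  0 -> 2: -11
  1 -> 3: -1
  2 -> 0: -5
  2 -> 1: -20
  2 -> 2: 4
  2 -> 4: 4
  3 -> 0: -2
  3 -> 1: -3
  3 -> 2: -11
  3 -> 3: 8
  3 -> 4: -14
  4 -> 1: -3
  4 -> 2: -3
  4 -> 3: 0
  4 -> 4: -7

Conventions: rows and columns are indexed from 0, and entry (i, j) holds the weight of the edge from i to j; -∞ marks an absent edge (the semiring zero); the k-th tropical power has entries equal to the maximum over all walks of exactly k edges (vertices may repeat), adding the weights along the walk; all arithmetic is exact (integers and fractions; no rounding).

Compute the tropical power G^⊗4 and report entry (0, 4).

G^⊗2:
  [-16, -31, -7, -∞, -7]
  [-3, -4, -12, 7, -15]
  [-1, 1, 8, 4, 8]
  [6, 5, -3, 16, -6]
  [-2, -3, 1, 8, 1]
G^⊗3:
  [-12, -10, -3, -7, -3]
  [5, 4, -4, 15, -7]
  [3, 5, 12, 12, 12]
  [14, 13, 5, 24, 2]
  [6, 5, 5, 16, 5]
G^⊗4:
  [-8, -6, 1, 1, 1]
  [13, 12, 4, 23, 1]
  [10, 9, 16, 20, 16]
  [22, 21, 13, 32, 10]
  [14, 13, 9, 24, 9]
Key observation: the optimum is the walk 0->2->2->2->4, with weight (-11) + 4 + 4 + 4 = 1.
Optimal value attained by: walk 0->2->2->2->4.
Answer: (G^⊗4)[0][4] = 1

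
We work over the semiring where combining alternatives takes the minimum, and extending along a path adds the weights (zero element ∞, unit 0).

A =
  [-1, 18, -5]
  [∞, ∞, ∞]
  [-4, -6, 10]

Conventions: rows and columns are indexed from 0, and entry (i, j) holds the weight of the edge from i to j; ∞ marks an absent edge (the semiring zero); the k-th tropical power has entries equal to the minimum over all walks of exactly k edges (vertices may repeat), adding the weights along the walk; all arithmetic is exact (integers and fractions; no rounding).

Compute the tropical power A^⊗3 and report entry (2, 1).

A^⊗2:
  [-9, -11, -6]
  [∞, ∞, ∞]
  [-5, 4, -9]
A^⊗3:
  [-10, -12, -14]
  [∞, ∞, ∞]
  [-13, -15, -10]
Key observation: the optimum is the walk 2->0->2->1, with weight (-4) + (-5) + (-6) = -15.
Optimal value attained by: walk 2->0->2->1.
Answer: (A^⊗3)[2][1] = -15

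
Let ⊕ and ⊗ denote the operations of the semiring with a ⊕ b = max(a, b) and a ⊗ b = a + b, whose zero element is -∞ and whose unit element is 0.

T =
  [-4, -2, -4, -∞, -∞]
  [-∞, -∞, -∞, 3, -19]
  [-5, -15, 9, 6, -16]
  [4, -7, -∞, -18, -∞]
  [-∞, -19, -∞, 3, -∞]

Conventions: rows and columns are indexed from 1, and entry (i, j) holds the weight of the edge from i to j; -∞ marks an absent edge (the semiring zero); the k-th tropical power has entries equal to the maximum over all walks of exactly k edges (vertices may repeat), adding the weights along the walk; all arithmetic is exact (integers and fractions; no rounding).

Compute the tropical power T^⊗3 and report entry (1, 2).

T^⊗2:
  [-8, -6, 5, 2, -20]
  [7, -4, -∞, -15, -∞]
  [10, -1, 18, 15, -7]
  [0, 2, 0, -4, -26]
  [7, -4, -∞, -15, -38]
T^⊗3:
  [6, -5, 14, 11, -11]
  [3, 5, 3, -1, -23]
  [19, 8, 27, 24, 2]
  [0, -2, 9, 6, -16]
  [3, 5, 3, -1, -23]
Key observation: the optimum is the walk 1->3->4->2, with weight (-4) + 6 + (-7) = -5.
Optimal value attained by: walk 1->3->4->2.
Answer: (T^⊗3)[1][2] = -5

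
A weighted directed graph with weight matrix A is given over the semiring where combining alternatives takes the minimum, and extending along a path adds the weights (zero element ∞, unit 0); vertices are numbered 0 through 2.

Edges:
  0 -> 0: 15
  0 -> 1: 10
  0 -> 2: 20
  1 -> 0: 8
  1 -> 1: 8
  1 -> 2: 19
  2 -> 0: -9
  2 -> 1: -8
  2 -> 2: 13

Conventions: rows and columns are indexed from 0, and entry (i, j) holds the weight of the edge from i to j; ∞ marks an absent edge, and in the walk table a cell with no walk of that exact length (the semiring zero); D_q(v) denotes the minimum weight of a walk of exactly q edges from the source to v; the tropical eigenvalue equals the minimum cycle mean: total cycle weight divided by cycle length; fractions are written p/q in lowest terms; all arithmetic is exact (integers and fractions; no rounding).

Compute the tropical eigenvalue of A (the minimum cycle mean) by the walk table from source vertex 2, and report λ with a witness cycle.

q=0: [∞, ∞, 0]
q=1: [-9, -8, 13]
q=2: [0, 0, 11]
q=3: [2, 3, 19]
Optimal cycle mean attained by: cycle 0->2->0, total 20 + (-9), length 2.
Answer: λ = 11/2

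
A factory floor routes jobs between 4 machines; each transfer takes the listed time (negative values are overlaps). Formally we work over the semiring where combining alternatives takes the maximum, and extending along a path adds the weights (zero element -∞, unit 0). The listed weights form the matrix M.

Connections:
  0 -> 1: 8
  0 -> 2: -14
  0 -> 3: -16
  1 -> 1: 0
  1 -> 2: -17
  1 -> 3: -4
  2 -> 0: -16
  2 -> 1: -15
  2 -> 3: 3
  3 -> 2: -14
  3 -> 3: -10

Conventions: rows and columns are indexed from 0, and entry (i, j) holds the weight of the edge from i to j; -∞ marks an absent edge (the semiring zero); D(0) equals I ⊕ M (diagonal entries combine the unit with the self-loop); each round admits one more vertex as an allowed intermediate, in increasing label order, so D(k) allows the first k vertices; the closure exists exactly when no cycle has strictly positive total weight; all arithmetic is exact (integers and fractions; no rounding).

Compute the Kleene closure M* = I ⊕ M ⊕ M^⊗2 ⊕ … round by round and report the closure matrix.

D(0):
  [0, 8, -14, -16]
  [-∞, 0, -17, -4]
  [-16, -15, 0, 3]
  [-∞, -∞, -14, 0]
D(1):
  [0, 8, -14, -16]
  [-∞, 0, -17, -4]
  [-16, -8, 0, 3]
  [-∞, -∞, -14, 0]
D(2):
  [0, 8, -9, 4]
  [-∞, 0, -17, -4]
  [-16, -8, 0, 3]
  [-∞, -∞, -14, 0]
D(3):
  [0, 8, -9, 4]
  [-33, 0, -17, -4]
  [-16, -8, 0, 3]
  [-30, -22, -14, 0]
D(4):
  [0, 8, -9, 4]
  [-33, 0, -17, -4]
  [-16, -8, 0, 3]
  [-30, -22, -14, 0]
Answer: M* = [[0, 8, -9, 4], [-33, 0, -17, -4], [-16, -8, 0, 3], [-30, -22, -14, 0]]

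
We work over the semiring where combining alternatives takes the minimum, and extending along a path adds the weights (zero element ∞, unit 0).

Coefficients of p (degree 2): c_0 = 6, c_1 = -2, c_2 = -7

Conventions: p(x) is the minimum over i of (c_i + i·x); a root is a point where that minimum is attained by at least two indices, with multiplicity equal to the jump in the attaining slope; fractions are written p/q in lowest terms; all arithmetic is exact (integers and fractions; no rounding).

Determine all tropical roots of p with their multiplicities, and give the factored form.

hull edge (i=0, c=6) to (i=1, c=-2): slope -8, span 1
hull edge (i=1, c=-2) to (i=2, c=-7): slope -5, span 1
Factored form: p(x) = -7 ⊗ (x ⊕ 5) ⊗ (x ⊕ 8)
Answer: roots = 5 (mult 1), 8 (mult 1)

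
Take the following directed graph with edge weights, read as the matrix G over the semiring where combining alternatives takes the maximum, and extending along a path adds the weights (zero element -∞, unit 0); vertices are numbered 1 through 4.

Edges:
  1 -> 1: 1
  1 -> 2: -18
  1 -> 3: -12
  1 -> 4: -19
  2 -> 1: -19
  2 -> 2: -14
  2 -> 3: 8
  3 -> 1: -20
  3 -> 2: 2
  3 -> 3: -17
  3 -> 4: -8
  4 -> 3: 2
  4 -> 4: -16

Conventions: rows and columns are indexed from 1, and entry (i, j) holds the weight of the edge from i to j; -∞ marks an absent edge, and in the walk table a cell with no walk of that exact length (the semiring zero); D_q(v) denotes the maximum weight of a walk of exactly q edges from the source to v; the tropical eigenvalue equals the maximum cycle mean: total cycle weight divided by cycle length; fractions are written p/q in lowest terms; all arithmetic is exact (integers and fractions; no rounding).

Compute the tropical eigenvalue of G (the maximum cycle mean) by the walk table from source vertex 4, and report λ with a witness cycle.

q=0: [-∞, -∞, -∞, 0]
q=1: [-∞, -∞, 2, -16]
q=2: [-18, 4, -14, -6]
q=3: [-15, -10, 12, -22]
q=4: [-8, 14, -2, 4]
Optimal cycle mean attained by: cycle 2->3->2, total 8 + 2, length 2.
Answer: λ = 5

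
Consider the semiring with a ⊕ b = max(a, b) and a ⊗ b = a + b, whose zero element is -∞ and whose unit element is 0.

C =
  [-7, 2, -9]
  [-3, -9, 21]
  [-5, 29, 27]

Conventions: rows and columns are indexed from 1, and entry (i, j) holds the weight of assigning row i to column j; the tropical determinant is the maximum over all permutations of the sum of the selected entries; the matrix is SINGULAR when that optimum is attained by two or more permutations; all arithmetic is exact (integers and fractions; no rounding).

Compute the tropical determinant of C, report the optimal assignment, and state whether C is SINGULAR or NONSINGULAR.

σ = (1, 2, 3): (-7) + (-9) + 27 = 11
σ = (1, 3, 2): (-7) + 21 + 29 = 43
σ = (2, 1, 3): 2 + (-3) + 27 = 26
σ = (2, 3, 1): 2 + 21 + (-5) = 18
σ = (3, 1, 2): (-9) + (-3) + 29 = 17
σ = (3, 2, 1): (-9) + (-9) + (-5) = -23
Optimal value attained by: σ = (1, 3, 2).
Answer: det⊕(C) = 43; verdict: NONSINGULAR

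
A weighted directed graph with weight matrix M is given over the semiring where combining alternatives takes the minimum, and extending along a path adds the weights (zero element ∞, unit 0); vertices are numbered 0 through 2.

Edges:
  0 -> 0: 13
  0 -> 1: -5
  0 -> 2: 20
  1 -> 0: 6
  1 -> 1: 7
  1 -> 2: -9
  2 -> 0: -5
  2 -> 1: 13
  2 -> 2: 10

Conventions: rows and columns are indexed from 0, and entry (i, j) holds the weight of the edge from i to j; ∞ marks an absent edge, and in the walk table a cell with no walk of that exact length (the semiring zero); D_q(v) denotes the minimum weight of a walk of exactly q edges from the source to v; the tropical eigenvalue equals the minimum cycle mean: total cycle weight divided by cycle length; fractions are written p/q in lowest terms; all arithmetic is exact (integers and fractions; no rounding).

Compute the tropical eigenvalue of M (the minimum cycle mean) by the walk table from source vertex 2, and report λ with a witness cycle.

q=0: [∞, ∞, 0]
q=1: [-5, 13, 10]
q=2: [5, -10, 4]
q=3: [-4, -3, -19]
Optimal cycle mean attained by: cycle 0->1->2->0, total (-5) + (-9) + (-5), length 3.
Answer: λ = -19/3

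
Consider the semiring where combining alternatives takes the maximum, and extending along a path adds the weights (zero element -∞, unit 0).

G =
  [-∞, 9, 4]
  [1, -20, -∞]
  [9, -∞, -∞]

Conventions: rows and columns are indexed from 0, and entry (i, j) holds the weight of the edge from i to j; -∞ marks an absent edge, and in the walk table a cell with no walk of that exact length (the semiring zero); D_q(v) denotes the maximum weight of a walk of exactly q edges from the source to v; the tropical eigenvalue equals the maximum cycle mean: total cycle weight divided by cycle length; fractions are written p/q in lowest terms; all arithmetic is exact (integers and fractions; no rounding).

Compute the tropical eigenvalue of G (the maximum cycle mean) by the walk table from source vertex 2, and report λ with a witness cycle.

q=0: [-∞, -∞, 0]
q=1: [9, -∞, -∞]
q=2: [-∞, 18, 13]
q=3: [22, -2, -∞]
Optimal cycle mean attained by: cycle 0->2->0, total 4 + 9, length 2.
Answer: λ = 13/2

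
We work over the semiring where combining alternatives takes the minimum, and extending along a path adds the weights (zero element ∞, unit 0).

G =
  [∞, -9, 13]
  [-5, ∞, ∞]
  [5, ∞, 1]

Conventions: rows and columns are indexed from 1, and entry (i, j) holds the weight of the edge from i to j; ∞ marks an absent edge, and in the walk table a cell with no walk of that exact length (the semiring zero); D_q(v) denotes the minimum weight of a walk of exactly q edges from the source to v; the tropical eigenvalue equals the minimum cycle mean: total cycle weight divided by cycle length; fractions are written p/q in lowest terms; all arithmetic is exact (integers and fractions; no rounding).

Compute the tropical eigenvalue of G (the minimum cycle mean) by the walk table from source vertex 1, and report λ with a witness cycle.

q=0: [0, ∞, ∞]
q=1: [∞, -9, 13]
q=2: [-14, ∞, 14]
q=3: [19, -23, -1]
Optimal cycle mean attained by: cycle 1->2->1, total (-9) + (-5), length 2.
Answer: λ = -7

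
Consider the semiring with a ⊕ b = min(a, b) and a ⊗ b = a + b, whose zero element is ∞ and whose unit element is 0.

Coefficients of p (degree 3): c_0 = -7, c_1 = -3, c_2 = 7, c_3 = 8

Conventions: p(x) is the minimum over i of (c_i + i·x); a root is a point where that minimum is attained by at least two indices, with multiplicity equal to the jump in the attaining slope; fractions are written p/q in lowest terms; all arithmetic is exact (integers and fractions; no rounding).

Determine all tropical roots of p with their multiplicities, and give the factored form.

hull edge (i=0, c=-7) to (i=1, c=-3): slope 4, span 1
hull edge (i=1, c=-3) to (i=3, c=8): slope 11/2, span 2
Factored form: p(x) = 8 ⊗ (x ⊕ (-11/2)) ⊗ (x ⊕ (-11/2)) ⊗ (x ⊕ (-4))
Answer: roots = -11/2 (mult 2), -4 (mult 1)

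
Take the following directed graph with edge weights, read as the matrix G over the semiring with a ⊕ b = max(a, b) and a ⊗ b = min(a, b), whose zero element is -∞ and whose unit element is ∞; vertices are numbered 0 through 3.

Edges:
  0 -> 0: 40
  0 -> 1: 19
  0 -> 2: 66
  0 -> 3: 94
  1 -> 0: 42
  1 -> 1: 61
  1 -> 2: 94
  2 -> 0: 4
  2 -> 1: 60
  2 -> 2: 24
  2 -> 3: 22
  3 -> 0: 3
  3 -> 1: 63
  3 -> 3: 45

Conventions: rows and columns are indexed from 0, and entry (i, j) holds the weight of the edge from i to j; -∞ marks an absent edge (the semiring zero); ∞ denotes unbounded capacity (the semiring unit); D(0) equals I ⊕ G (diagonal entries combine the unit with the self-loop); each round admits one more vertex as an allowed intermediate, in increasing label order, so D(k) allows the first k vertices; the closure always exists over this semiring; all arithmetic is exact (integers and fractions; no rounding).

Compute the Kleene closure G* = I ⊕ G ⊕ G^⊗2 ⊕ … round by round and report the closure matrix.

D(0):
  [∞, 19, 66, 94]
  [42, ∞, 94, -∞]
  [4, 60, ∞, 22]
  [3, 63, -∞, ∞]
D(1):
  [∞, 19, 66, 94]
  [42, ∞, 94, 42]
  [4, 60, ∞, 22]
  [3, 63, 3, ∞]
D(2):
  [∞, 19, 66, 94]
  [42, ∞, 94, 42]
  [42, 60, ∞, 42]
  [42, 63, 63, ∞]
D(3):
  [∞, 60, 66, 94]
  [42, ∞, 94, 42]
  [42, 60, ∞, 42]
  [42, 63, 63, ∞]
D(4):
  [∞, 63, 66, 94]
  [42, ∞, 94, 42]
  [42, 60, ∞, 42]
  [42, 63, 63, ∞]
Answer: G* = [[∞, 63, 66, 94], [42, ∞, 94, 42], [42, 60, ∞, 42], [42, 63, 63, ∞]]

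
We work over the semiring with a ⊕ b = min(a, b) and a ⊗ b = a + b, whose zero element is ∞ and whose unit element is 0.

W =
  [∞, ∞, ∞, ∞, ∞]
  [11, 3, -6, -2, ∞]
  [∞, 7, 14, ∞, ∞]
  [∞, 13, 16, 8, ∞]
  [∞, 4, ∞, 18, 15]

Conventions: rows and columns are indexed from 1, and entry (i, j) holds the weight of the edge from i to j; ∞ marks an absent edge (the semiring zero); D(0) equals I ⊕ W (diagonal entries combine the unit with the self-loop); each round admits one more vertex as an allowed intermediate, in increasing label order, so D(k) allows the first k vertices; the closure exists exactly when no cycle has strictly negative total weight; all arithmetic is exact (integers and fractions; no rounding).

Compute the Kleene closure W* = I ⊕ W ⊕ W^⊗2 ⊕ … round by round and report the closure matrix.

D(0):
  [0, ∞, ∞, ∞, ∞]
  [11, 0, -6, -2, ∞]
  [∞, 7, 0, ∞, ∞]
  [∞, 13, 16, 0, ∞]
  [∞, 4, ∞, 18, 0]
D(1):
  [0, ∞, ∞, ∞, ∞]
  [11, 0, -6, -2, ∞]
  [∞, 7, 0, ∞, ∞]
  [∞, 13, 16, 0, ∞]
  [∞, 4, ∞, 18, 0]
D(2):
  [0, ∞, ∞, ∞, ∞]
  [11, 0, -6, -2, ∞]
  [18, 7, 0, 5, ∞]
  [24, 13, 7, 0, ∞]
  [15, 4, -2, 2, 0]
D(3):
  [0, ∞, ∞, ∞, ∞]
  [11, 0, -6, -2, ∞]
  [18, 7, 0, 5, ∞]
  [24, 13, 7, 0, ∞]
  [15, 4, -2, 2, 0]
D(4):
  [0, ∞, ∞, ∞, ∞]
  [11, 0, -6, -2, ∞]
  [18, 7, 0, 5, ∞]
  [24, 13, 7, 0, ∞]
  [15, 4, -2, 2, 0]
D(5):
  [0, ∞, ∞, ∞, ∞]
  [11, 0, -6, -2, ∞]
  [18, 7, 0, 5, ∞]
  [24, 13, 7, 0, ∞]
  [15, 4, -2, 2, 0]
Answer: W* = [[0, ∞, ∞, ∞, ∞], [11, 0, -6, -2, ∞], [18, 7, 0, 5, ∞], [24, 13, 7, 0, ∞], [15, 4, -2, 2, 0]]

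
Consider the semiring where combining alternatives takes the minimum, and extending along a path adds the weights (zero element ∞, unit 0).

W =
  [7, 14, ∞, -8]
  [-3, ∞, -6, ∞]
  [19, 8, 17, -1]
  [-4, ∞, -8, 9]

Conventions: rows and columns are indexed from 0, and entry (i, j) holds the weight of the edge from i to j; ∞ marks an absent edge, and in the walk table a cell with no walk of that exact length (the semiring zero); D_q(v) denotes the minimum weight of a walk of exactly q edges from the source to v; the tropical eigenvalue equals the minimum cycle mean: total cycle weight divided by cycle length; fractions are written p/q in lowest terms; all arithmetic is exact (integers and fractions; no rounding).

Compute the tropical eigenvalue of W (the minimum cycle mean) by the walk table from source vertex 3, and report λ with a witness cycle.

q=0: [∞, ∞, ∞, 0]
q=1: [-4, ∞, -8, 9]
q=2: [3, 0, 1, -12]
q=3: [-16, 9, -20, -5]
q=4: [-9, -12, -13, -24]
Optimal cycle mean attained by: cycle 0->3->0, total (-8) + (-4), length 2.
Answer: λ = -6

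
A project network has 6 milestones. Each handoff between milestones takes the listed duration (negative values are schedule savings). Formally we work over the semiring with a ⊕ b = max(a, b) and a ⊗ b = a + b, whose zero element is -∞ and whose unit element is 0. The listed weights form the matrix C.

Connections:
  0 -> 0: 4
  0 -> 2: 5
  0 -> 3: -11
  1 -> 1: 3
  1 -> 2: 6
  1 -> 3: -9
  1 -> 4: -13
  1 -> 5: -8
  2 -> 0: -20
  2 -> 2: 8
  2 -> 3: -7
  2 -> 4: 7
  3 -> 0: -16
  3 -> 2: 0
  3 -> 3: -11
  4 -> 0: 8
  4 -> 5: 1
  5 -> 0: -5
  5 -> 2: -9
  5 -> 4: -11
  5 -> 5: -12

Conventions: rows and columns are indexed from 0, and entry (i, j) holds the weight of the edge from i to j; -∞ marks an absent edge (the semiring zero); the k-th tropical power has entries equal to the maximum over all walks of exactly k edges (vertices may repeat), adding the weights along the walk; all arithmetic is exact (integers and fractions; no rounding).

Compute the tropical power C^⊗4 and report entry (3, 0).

C^⊗2:
  [8, -∞, 13, -2, 12, -∞]
  [-5, 6, 14, -1, 13, -5]
  [15, -∞, 16, 1, 15, 8]
  [-12, -∞, 8, -7, 7, -∞]
  [12, -∞, 13, -3, -10, -11]
  [-1, -∞, 0, -16, -2, -10]
C^⊗3:
  [20, -∞, 21, 6, 20, 13]
  [21, 9, 22, 7, 21, 14]
  [23, -∞, 24, 9, 23, 16]
  [15, -∞, 16, 1, 15, 8]
  [16, -∞, 21, 6, 20, -9]
  [6, -∞, 8, -7, 7, -1]
C^⊗4:
  [28, -∞, 29, 14, 28, 21]
  [29, 12, 30, 15, 29, 22]
  [31, -∞, 32, 17, 31, 24]
  [23, -∞, 24, 9, 23, 16]
  [28, -∞, 29, 14, 28, 21]
  [15, -∞, 16, 1, 15, 8]
Key observation: the optimum is the walk 3->2->2->4->0, with weight 0 + 8 + 7 + 8 = 23.
Optimal value attained by: walk 3->2->2->4->0.
Answer: (C^⊗4)[3][0] = 23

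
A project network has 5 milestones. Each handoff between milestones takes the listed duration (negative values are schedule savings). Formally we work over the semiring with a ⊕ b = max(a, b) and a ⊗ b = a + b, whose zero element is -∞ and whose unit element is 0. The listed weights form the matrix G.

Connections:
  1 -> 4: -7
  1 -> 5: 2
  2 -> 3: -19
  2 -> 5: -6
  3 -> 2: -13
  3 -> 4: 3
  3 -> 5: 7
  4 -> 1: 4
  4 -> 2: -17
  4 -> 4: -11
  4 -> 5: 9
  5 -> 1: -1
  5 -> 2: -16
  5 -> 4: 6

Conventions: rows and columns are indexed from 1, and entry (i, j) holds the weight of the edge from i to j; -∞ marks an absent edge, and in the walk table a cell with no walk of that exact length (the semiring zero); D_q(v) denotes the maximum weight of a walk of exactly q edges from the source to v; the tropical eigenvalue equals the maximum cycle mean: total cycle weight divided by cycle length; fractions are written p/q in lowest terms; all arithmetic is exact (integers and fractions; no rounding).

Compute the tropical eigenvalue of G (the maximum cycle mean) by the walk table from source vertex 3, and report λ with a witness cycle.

q=0: [-∞, -∞, 0, -∞, -∞]
q=1: [-∞, -13, -∞, 3, 7]
q=2: [7, -9, -32, 13, 12]
q=3: [17, -4, -28, 18, 22]
q=4: [22, 6, -23, 28, 27]
q=5: [32, 11, -13, 33, 37]
Optimal cycle mean attained by: cycle 4->5->4, total 9 + 6, length 2.
Answer: λ = 15/2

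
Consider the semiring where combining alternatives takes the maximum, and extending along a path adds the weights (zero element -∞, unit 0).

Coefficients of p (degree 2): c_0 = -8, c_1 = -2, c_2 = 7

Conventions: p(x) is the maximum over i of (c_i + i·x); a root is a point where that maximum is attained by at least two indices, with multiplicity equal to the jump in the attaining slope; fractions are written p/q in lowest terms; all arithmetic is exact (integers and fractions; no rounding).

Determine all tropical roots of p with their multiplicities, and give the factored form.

hull edge (i=0, c=-8) to (i=2, c=7): slope 15/2, span 2
Factored form: p(x) = 7 ⊗ (x ⊕ (-15/2)) ⊗ (x ⊕ (-15/2))
Answer: roots = -15/2 (mult 2)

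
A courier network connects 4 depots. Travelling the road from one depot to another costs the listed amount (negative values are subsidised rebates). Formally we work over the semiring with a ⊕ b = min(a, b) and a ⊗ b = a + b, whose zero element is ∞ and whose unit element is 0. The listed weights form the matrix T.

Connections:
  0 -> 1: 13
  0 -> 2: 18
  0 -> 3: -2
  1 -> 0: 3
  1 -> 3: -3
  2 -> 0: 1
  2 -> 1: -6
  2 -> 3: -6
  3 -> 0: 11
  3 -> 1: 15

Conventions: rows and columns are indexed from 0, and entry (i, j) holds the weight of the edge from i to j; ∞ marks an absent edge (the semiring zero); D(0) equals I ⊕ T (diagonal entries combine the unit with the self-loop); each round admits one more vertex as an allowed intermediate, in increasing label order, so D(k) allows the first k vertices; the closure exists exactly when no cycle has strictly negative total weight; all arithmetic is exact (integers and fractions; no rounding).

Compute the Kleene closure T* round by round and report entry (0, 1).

D(0):
  [0, 13, 18, -2]
  [3, 0, ∞, -3]
  [1, -6, 0, -6]
  [11, 15, ∞, 0]
D(1):
  [0, 13, 18, -2]
  [3, 0, 21, -3]
  [1, -6, 0, -6]
  [11, 15, 29, 0]
D(2):
  [0, 13, 18, -2]
  [3, 0, 21, -3]
  [-3, -6, 0, -9]
  [11, 15, 29, 0]
D(3):
  [0, 12, 18, -2]
  [3, 0, 21, -3]
  [-3, -6, 0, -9]
  [11, 15, 29, 0]
D(4):
  [0, 12, 18, -2]
  [3, 0, 21, -3]
  [-3, -6, 0, -9]
  [11, 15, 29, 0]
Answer: T*[0][1] = 12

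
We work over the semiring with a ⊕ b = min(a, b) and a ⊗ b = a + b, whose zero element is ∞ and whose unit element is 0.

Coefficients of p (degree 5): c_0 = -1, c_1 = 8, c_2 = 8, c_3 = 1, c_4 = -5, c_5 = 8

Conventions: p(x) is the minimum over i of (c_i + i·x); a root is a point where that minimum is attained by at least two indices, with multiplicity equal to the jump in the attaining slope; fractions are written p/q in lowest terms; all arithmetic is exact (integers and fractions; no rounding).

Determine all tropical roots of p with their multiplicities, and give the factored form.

hull edge (i=0, c=-1) to (i=4, c=-5): slope -1, span 4
hull edge (i=4, c=-5) to (i=5, c=8): slope 13, span 1
Factored form: p(x) = 8 ⊗ (x ⊕ (-13)) ⊗ (x ⊕ 1) ⊗ (x ⊕ 1) ⊗ (x ⊕ 1) ⊗ (x ⊕ 1)
Answer: roots = -13 (mult 1), 1 (mult 4)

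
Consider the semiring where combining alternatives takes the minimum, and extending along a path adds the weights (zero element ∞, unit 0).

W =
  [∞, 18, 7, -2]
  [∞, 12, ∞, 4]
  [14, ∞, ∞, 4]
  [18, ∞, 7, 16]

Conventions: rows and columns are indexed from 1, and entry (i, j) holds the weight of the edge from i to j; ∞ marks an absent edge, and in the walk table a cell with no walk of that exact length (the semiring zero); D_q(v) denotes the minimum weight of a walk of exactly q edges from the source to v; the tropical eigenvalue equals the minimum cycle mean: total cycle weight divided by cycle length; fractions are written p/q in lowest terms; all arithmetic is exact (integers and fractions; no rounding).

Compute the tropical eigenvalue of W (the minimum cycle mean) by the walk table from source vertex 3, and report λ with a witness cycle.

q=0: [∞, ∞, 0, ∞]
q=1: [14, ∞, ∞, 4]
q=2: [22, 32, 11, 12]
q=3: [25, 40, 19, 15]
q=4: [33, 43, 22, 23]
Optimal cycle mean attained by: cycle 3->4->3, total 4 + 7, length 2.
Answer: λ = 11/2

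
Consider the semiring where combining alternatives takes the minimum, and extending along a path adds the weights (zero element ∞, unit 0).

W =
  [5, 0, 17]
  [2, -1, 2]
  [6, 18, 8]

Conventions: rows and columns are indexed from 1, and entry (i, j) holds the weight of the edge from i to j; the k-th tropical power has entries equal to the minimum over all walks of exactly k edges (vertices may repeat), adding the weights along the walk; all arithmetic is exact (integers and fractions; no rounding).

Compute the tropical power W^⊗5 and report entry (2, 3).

W^⊗2:
  [2, -1, 2]
  [1, -2, 1]
  [11, 6, 16]
W^⊗3:
  [1, -2, 1]
  [0, -3, 0]
  [8, 5, 8]
W^⊗4:
  [0, -3, 0]
  [-1, -4, -1]
  [7, 4, 7]
W^⊗5:
  [-1, -4, -1]
  [-2, -5, -2]
  [6, 3, 6]
Key observation: the optimum is the walk 2->2->2->2->2->3, with weight (-1) + (-1) + (-1) + (-1) + 2 = -2.
Optimal value attained by: walk 2->2->2->2->2->3.
Answer: (W^⊗5)[2][3] = -2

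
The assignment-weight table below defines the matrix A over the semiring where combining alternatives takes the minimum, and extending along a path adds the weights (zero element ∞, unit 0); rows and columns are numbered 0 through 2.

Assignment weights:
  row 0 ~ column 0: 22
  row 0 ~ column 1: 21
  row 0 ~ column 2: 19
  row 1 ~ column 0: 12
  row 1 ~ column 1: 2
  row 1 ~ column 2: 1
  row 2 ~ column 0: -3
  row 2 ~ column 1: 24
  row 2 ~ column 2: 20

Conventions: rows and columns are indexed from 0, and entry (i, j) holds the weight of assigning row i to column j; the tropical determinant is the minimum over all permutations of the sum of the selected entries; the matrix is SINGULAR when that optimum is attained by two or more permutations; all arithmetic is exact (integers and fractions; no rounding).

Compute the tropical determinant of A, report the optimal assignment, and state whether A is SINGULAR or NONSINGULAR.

σ = (0, 1, 2): 22 + 2 + 20 = 44
σ = (0, 2, 1): 22 + 1 + 24 = 47
σ = (1, 0, 2): 21 + 12 + 20 = 53
σ = (1, 2, 0): 21 + 1 + (-3) = 19
σ = (2, 0, 1): 19 + 12 + 24 = 55
σ = (2, 1, 0): 19 + 2 + (-3) = 18
Optimal value attained by: σ = (2, 1, 0).
Answer: det⊕(A) = 18; verdict: NONSINGULAR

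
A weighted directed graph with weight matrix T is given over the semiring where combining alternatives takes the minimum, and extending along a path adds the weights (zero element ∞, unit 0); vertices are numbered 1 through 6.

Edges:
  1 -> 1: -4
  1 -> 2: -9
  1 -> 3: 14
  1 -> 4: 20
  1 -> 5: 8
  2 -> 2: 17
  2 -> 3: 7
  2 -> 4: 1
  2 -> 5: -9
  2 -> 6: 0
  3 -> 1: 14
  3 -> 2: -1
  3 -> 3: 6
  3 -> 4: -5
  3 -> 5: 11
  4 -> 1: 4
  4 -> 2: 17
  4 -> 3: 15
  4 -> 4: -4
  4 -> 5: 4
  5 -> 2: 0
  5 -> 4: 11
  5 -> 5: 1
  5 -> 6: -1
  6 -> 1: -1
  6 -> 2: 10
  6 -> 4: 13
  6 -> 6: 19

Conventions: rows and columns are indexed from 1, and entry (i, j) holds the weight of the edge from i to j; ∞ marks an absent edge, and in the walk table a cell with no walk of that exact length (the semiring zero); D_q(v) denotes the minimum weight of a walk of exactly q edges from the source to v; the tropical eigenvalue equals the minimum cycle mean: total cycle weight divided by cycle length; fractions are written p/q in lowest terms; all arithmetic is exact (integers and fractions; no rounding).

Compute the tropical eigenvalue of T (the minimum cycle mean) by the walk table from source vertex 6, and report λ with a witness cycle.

q=0: [∞, ∞, ∞, ∞, ∞, 0]
q=1: [-1, 10, ∞, 13, ∞, 19]
q=2: [-5, -10, 13, 9, 1, 10]
q=3: [-9, -14, -3, -9, -19, -10]
q=4: [-13, -19, -7, -13, -23, -20]
q=5: [-21, -23, -12, -18, -28, -24]
q=6: [-25, -30, -16, -22, -32, -29]
Optimal cycle mean attained by: cycle 1->2->5->6->1, total (-9) + (-9) + (-1) + (-1), length 4.
Answer: λ = -5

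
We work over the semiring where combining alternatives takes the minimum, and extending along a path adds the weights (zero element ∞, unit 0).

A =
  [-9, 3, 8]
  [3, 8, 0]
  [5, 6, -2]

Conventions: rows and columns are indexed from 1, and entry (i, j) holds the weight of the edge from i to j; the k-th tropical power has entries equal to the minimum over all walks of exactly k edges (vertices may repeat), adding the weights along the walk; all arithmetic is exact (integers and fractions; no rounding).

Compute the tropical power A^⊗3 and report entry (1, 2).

A^⊗2:
  [-18, -6, -1]
  [-6, 6, -2]
  [-4, 4, -4]
A^⊗3:
  [-27, -15, -10]
  [-15, -3, -4]
  [-13, -1, -6]
Key observation: the optimum is the walk 1->1->1->2, with weight (-9) + (-9) + 3 = -15.
Optimal value attained by: walk 1->1->1->2.
Answer: (A^⊗3)[1][2] = -15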